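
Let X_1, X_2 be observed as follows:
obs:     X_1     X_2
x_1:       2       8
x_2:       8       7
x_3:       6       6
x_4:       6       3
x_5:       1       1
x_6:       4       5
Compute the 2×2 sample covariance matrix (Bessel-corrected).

Step 1 — column means:
  mean(X_1) = (2 + 8 + 6 + 6 + 1 + 4) / 6 = 27/6 = 4.5
  mean(X_2) = (8 + 7 + 6 + 3 + 1 + 5) / 6 = 30/6 = 5

Step 2 — sample covariance S[i,j] = (1/(n-1)) · Σ_k (x_{k,i} - mean_i) · (x_{k,j} - mean_j), with n-1 = 5.
  S[X_1,X_1] = ((-2.5)·(-2.5) + (3.5)·(3.5) + (1.5)·(1.5) + (1.5)·(1.5) + (-3.5)·(-3.5) + (-0.5)·(-0.5)) / 5 = 35.5/5 = 7.1
  S[X_1,X_2] = ((-2.5)·(3) + (3.5)·(2) + (1.5)·(1) + (1.5)·(-2) + (-3.5)·(-4) + (-0.5)·(0)) / 5 = 12/5 = 2.4
  S[X_2,X_2] = ((3)·(3) + (2)·(2) + (1)·(1) + (-2)·(-2) + (-4)·(-4) + (0)·(0)) / 5 = 34/5 = 6.8

S is symmetric (S[j,i] = S[i,j]). Assembling:

S = [[7.1, 2.4],
 [2.4, 6.8]]


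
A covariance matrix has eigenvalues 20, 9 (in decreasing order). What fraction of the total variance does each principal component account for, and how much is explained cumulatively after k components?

Step 1 — total variance = trace(Sigma) = Σ λ_i = 20 + 9 = 29.

Step 2 — fraction explained by component i = λ_i / Σ λ:
  PC1: 20/29 = 0.6897
  PC2: 9/29 = 0.3103

Step 3 — cumulative fraction after k components = (λ_1 + ... + λ_k) / Σ λ:
  k = 1: 20/29 = 0.6897
  k = 2: (20 + 9)/29 = 29/29 = 1

Summary (fraction, with percent):

explained: PC1 0.6897 (68.97%), PC2 0.3103 (31.03%);  cumulative: 0.6897, 1


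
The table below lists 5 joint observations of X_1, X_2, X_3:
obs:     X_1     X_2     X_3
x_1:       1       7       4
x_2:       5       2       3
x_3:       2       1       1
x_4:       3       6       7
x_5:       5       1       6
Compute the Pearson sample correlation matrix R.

Step 1 — column means:
  mean(X_1) = (1 + 5 + 2 + 3 + 5) / 5 = 16/5 = 3.2
  mean(X_2) = (7 + 2 + 1 + 6 + 1) / 5 = 17/5 = 3.4
  mean(X_3) = (4 + 3 + 1 + 7 + 6) / 5 = 21/5 = 4.2

Step 2 — sample variances and covariances s[i,j] = (1/(n-1)) · Σ_k (x_{k,i} - mean_i) · (x_{k,j} - mean_j), with n-1 = 4:
  s[X_1,X_1] = ((-2.2)·(-2.2) + (1.8)·(1.8) + (-1.2)·(-1.2) + (-0.2)·(-0.2) + (1.8)·(1.8)) / 4 = 12.8/4 = 3.2
  s[X_1,X_2] = ((-2.2)·(3.6) + (1.8)·(-1.4) + (-1.2)·(-2.4) + (-0.2)·(2.6) + (1.8)·(-2.4)) / 4 = -12.4/4 = -3.1
  s[X_1,X_3] = ((-2.2)·(-0.2) + (1.8)·(-1.2) + (-1.2)·(-3.2) + (-0.2)·(2.8) + (1.8)·(1.8)) / 4 = 4.8/4 = 1.2
  s[X_2,X_2] = ((3.6)·(3.6) + (-1.4)·(-1.4) + (-2.4)·(-2.4) + (2.6)·(2.6) + (-2.4)·(-2.4)) / 4 = 33.2/4 = 8.3
  s[X_2,X_3] = ((3.6)·(-0.2) + (-1.4)·(-1.2) + (-2.4)·(-3.2) + (2.6)·(2.8) + (-2.4)·(1.8)) / 4 = 11.6/4 = 2.9
  s[X_3,X_3] = ((-0.2)·(-0.2) + (-1.2)·(-1.2) + (-3.2)·(-3.2) + (2.8)·(2.8) + (1.8)·(1.8)) / 4 = 22.8/4 = 5.7
  Sample standard deviations s_i = √(s[i,i]):
  s(X_1) = √(3.2) = 1.7889
  s(X_2) = √(8.3) = 2.881
  s(X_3) = √(5.7) = 2.3875

Step 3 — r_{ij} = s_{ij} / (s_i · s_j):
  r[X_1,X_1] = 1 (diagonal).
  r[X_1,X_2] = -3.1 / (1.7889 · 2.881) = -3.1 / 5.1536 = -0.6015
  r[X_1,X_3] = 1.2 / (1.7889 · 2.3875) = 1.2 / 4.2708 = 0.281
  r[X_2,X_2] = 1 (diagonal).
  r[X_2,X_3] = 2.9 / (2.881 · 2.3875) = 2.9 / 6.8782 = 0.4216
  r[X_3,X_3] = 1 (diagonal).

R is symmetric with unit diagonal. Assembling:

R = [[1, -0.6015, 0.281],
 [-0.6015, 1, 0.4216],
 [0.281, 0.4216, 1]]


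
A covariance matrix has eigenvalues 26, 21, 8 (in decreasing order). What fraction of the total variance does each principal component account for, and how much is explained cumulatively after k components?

Step 1 — total variance = trace(Sigma) = Σ λ_i = 26 + 21 + 8 = 55.

Step 2 — fraction explained by component i = λ_i / Σ λ:
  PC1: 26/55 = 0.4727
  PC2: 21/55 = 0.3818
  PC3: 8/55 = 0.1455

Step 3 — cumulative fraction after k components = (λ_1 + ... + λ_k) / Σ λ:
  k = 1: 26/55 = 0.4727
  k = 2: (26 + 21)/55 = 47/55 = 0.8545
  k = 3: (26 + 21 + 8)/55 = 55/55 = 1

Summary (fraction, with percent):

explained: PC1 0.4727 (47.27%), PC2 0.3818 (38.18%), PC3 0.1455 (14.55%);  cumulative: 0.4727, 0.8545, 1


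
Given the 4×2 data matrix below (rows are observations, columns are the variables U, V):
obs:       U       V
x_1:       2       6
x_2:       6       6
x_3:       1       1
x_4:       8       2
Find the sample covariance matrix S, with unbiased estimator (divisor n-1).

Step 1 — column means:
  mean(U) = (2 + 6 + 1 + 8) / 4 = 17/4 = 4.25
  mean(V) = (6 + 6 + 1 + 2) / 4 = 15/4 = 3.75

Step 2 — sample covariance S[i,j] = (1/(n-1)) · Σ_k (x_{k,i} - mean_i) · (x_{k,j} - mean_j), with n-1 = 3.
  S[U,U] = ((-2.25)·(-2.25) + (1.75)·(1.75) + (-3.25)·(-3.25) + (3.75)·(3.75)) / 3 = 32.75/3 = 10.9167
  S[U,V] = ((-2.25)·(2.25) + (1.75)·(2.25) + (-3.25)·(-2.75) + (3.75)·(-1.75)) / 3 = 1.25/3 = 0.4167
  S[V,V] = ((2.25)·(2.25) + (2.25)·(2.25) + (-2.75)·(-2.75) + (-1.75)·(-1.75)) / 3 = 20.75/3 = 6.9167

S is symmetric (S[j,i] = S[i,j]). Assembling:

S = [[10.9167, 0.4167],
 [0.4167, 6.9167]]


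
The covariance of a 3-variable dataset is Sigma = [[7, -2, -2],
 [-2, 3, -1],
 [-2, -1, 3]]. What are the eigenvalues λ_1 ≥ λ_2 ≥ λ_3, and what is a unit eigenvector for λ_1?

Step 1 — characteristic polynomial p(λ) = det(λI - Sigma) = λ³ - tr·λ² + c_1·λ - det, where tr = trace, c_1 = sum of the principal 2×2 minors, det = det(Sigma):
  tr = 7 + 3 + 3 = 13,
  c_1 = (7·3 - (-2)²) + (7·3 - (-2)²) + (3·3 - (-1)²) = 17 + 17 + 8 = 42,
  det = 7·(3·3 - (-1)²) - (-2)·((-2)·3 - (-1)·(-2)) + (-2)·((-2)·(-1) - 3·(-2)) = 7·(8) - (-2)·(-8) + (-2)·(8) = 24.
  So p(λ) = λ³ - 13λ² + 42λ - 24.
Step 2 — look for an integer root (rational root theorem: any rational root is an integer divisor of 24). Testing λ = 4:
  p(4) = 64 - 208 + 168 - 24 = 0  ✓
  Dividing out (λ - 4): p(λ) = (λ - 4)(λ² - 9λ + 6).
Step 3 — remaining eigenvalues from the quadratic λ² - 9λ + 6 = 0:
  Δ = 9² - 4·6 = 81 - 24 = 57,  λ = (9 ± √57)/2 = (9 ± 7.5498)/2 ≈ 8.2749 or 0.7251.
  Sorted: λ_1 = 8.2749,  λ_2 = 4,  λ_3 = 0.7251  (check: sum = 13 = tr ✓).

Step 4 — unit eigenvector for λ_1 ≈ 8.2749: v spans the null space of (Sigma - λ_1 I), whose rows are
  r_1 = (-1.2749, -2, -2),  r_2 = (-2, -5.2749, -1),  r_3 = (-2, -1, -5.2749).
  v is orthogonal to every row, so take v ∝ r_1 × r_2 = ((-2)·(-1) - (-2)·(-5.2749), (-2)·(-2) - (-1.2749)·(-1), (-1.2749)·(-5.2749) - (-2)·(-2)) ≈ (-8.5498, 2.7251, 2.7251).
  Rescale (multiply by -1 so the first nonzero entry is positive): u = (8.5498, -2.7251, -2.7251).
  ||u|| = √((8.5498)² + (-2.7251)² + (-2.7251)²) = √(87.9518) ≈ 9.3783,  v_1 = u/||u|| ≈ (0.9117, -0.2906, -0.2906) (||v_1|| = 1).

λ_1 = 8.2749,  λ_2 = 4,  λ_3 = 0.7251;  v_1 ≈ (0.9117, -0.2906, -0.2906)


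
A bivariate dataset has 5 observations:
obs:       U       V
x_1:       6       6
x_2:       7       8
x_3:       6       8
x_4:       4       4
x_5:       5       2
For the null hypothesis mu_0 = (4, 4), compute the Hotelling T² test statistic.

Step 1 — sample mean vector:
  mean(U) = (6 + 7 + 6 + 4 + 5) / 5 = 28/5 = 5.6
  mean(V) = (6 + 8 + 8 + 4 + 2) / 5 = 28/5 = 5.6
  x̄ = (5.6, 5.6),  deviation x̄ - mu_0 = (5.6, 5.6) - (4, 4) = (1.6, 1.6).

Step 2 — sample covariance matrix, S[i,j] = (1/(n-1)) · Σ_k (x_{k,i} - mean_i) · (x_{k,j} - mean_j), divisor n-1 = 4:
  S[U,U] = ((0.4)·(0.4) + (1.4)·(1.4) + (0.4)·(0.4) + (-1.6)·(-1.6) + (-0.6)·(-0.6)) / 4 = 5.2/4 = 1.3
  S[U,V] = ((0.4)·(0.4) + (1.4)·(2.4) + (0.4)·(2.4) + (-1.6)·(-1.6) + (-0.6)·(-3.6)) / 4 = 9.2/4 = 2.3
  S[V,V] = ((0.4)·(0.4) + (2.4)·(2.4) + (2.4)·(2.4) + (-1.6)·(-1.6) + (-3.6)·(-3.6)) / 4 = 27.2/4 = 6.8
  S = [[1.3, 2.3],
 [2.3, 6.8]].

Step 3 — invert S. det(S) = 1.3·6.8 - (2.3)² = 3.55.
  S^{-1} = (1/det) · [[d, -b], [-b, a]] = [[1.9155, -0.6479],
 [-0.6479, 0.3662]].

Step 4 — quadratic form (x̄ - mu_0)^T · S^{-1} · (x̄ - mu_0):
  S^{-1} · (x̄ - mu_0) = (2.0282, -0.4507),
  (x̄ - mu_0)^T · [...] = (1.6)·(2.0282) + (1.6)·(-0.4507) = 2.5239.

Step 5 — scale by n: T² = 5 · 2.5239 = 12.6197.

T² ≈ 12.6197


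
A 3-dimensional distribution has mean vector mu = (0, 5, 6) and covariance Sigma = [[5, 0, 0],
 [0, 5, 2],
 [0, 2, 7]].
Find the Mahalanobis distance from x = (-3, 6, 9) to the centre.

Step 1 — centre the observation: (x - mu) = (-3, 1, 3).

Step 2 — invert Sigma (cofactor / det for 3×3, or solve directly):
  Sigma^{-1} = [[0.2, 0, 0],
 [0, 0.2258, -0.0645],
 [0, -0.0645, 0.1613]].

Step 3 — form the quadratic (x - mu)^T · Sigma^{-1} · (x - mu):
  Sigma^{-1} · (x - mu) = (-0.6, 0.0323, 0.4194).
  (x - mu)^T · [Sigma^{-1} · (x - mu)] = (-3)·(-0.6) + (1)·(0.0323) + (3)·(0.4194) = 3.0903.

Step 4 — take square root: d = √(3.0903) ≈ 1.7579.

d(x, mu) = √(3.0903) ≈ 1.7579


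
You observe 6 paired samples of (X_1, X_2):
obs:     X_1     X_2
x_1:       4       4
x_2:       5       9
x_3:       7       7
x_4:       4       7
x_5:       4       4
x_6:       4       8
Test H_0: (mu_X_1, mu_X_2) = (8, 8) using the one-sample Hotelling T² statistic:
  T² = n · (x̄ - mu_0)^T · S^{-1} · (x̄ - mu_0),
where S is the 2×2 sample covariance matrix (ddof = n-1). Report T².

Step 1 — sample mean vector:
  mean(X_1) = (4 + 5 + 7 + 4 + 4 + 4) / 6 = 28/6 = 4.6667
  mean(X_2) = (4 + 9 + 7 + 7 + 4 + 8) / 6 = 39/6 = 6.5
  x̄ = (4.6667, 6.5),  deviation x̄ - mu_0 = (4.6667, 6.5) - (8, 8) = (-3.3333, -1.5).

Step 2 — sample covariance matrix, S[i,j] = (1/(n-1)) · Σ_k (x_{k,i} - mean_i) · (x_{k,j} - mean_j), divisor n-1 = 5:
  S[X_1,X_1] = ((-0.6667)·(-0.6667) + (0.3333)·(0.3333) + (2.3333)·(2.3333) + (-0.6667)·(-0.6667) + (-0.6667)·(-0.6667) + (-0.6667)·(-0.6667)) / 5 = 7.3333/5 = 1.4667
  S[X_1,X_2] = ((-0.6667)·(-2.5) + (0.3333)·(2.5) + (2.3333)·(0.5) + (-0.6667)·(0.5) + (-0.6667)·(-2.5) + (-0.6667)·(1.5)) / 5 = 4/5 = 0.8
  S[X_2,X_2] = ((-2.5)·(-2.5) + (2.5)·(2.5) + (0.5)·(0.5) + (0.5)·(0.5) + (-2.5)·(-2.5) + (1.5)·(1.5)) / 5 = 21.5/5 = 4.3
  S = [[1.4667, 0.8],
 [0.8, 4.3]].

Step 3 — invert S. det(S) = 1.4667·4.3 - (0.8)² = 5.6667.
  S^{-1} = (1/det) · [[d, -b], [-b, a]] = [[0.7588, -0.1412],
 [-0.1412, 0.2588]].

Step 4 — quadratic form (x̄ - mu_0)^T · S^{-1} · (x̄ - mu_0):
  S^{-1} · (x̄ - mu_0) = (-2.3176, 0.0824),
  (x̄ - mu_0)^T · [...] = (-3.3333)·(-2.3176) + (-1.5)·(0.0824) = 7.602.

Step 5 — scale by n: T² = 6 · 7.602 = 45.6118.

T² ≈ 45.6118


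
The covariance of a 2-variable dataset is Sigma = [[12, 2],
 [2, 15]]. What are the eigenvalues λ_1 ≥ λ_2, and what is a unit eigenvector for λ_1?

Step 1 — characteristic polynomial of 2×2 Sigma:
  det(Sigma - λI) = λ² - trace · λ + det = 0.
  trace = 12 + 15 = 27, det = 12·15 - (2)² = 176.
Step 2 — discriminant:
  Δ = trace² - 4·det = 729 - 704 = 25.
Step 3 — eigenvalues:
  λ = (trace ± √Δ)/2 = (27 ± 5)/2,
  λ_1 = 16,  λ_2 = 11.

Step 4 — unit eigenvector for λ_1: solve (Sigma - λ_1 I)v = 0. First row:
  (12 - 16)·v_x + (2)·v_y = 0, i.e. (-4)·v_x + (2)·v_y = 0,
  so v ∝ (b, λ_1 - a) = (2, 4) = u.
  ||u|| = √((2)² + (4)²) = √(20) ≈ 4.4721,
  v_1 = u/||u|| ≈ (0.4472, 0.8944) (||v_1|| = 1).

λ_1 = 16,  λ_2 = 11;  v_1 ≈ (0.4472, 0.8944)


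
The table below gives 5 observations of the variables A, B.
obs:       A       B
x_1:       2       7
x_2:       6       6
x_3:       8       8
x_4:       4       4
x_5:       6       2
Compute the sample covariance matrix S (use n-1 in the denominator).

Step 1 — column means:
  mean(A) = (2 + 6 + 8 + 4 + 6) / 5 = 26/5 = 5.2
  mean(B) = (7 + 6 + 8 + 4 + 2) / 5 = 27/5 = 5.4

Step 2 — sample covariance S[i,j] = (1/(n-1)) · Σ_k (x_{k,i} - mean_i) · (x_{k,j} - mean_j), with n-1 = 4.
  S[A,A] = ((-3.2)·(-3.2) + (0.8)·(0.8) + (2.8)·(2.8) + (-1.2)·(-1.2) + (0.8)·(0.8)) / 4 = 20.8/4 = 5.2
  S[A,B] = ((-3.2)·(1.6) + (0.8)·(0.6) + (2.8)·(2.6) + (-1.2)·(-1.4) + (0.8)·(-3.4)) / 4 = 1.6/4 = 0.4
  S[B,B] = ((1.6)·(1.6) + (0.6)·(0.6) + (2.6)·(2.6) + (-1.4)·(-1.4) + (-3.4)·(-3.4)) / 4 = 23.2/4 = 5.8

S is symmetric (S[j,i] = S[i,j]). Assembling:

S = [[5.2, 0.4],
 [0.4, 5.8]]


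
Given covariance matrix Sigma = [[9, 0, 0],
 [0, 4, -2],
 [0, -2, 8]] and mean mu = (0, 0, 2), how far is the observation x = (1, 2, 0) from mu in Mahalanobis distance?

Step 1 — centre the observation: (x - mu) = (1, 2, -2).

Step 2 — invert Sigma (cofactor / det for 3×3, or solve directly):
  Sigma^{-1} = [[0.1111, 0, 0],
 [0, 0.2857, 0.0714],
 [0, 0.0714, 0.1429]].

Step 3 — form the quadratic (x - mu)^T · Sigma^{-1} · (x - mu):
  Sigma^{-1} · (x - mu) = (0.1111, 0.4286, -0.1429).
  (x - mu)^T · [Sigma^{-1} · (x - mu)] = (1)·(0.1111) + (2)·(0.4286) + (-2)·(-0.1429) = 1.254.

Step 4 — take square root: d = √(1.254) ≈ 1.1198.

d(x, mu) = √(1.254) ≈ 1.1198


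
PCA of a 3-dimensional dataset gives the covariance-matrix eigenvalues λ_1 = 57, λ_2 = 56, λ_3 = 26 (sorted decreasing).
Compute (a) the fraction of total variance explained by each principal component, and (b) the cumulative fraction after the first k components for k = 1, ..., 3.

Step 1 — total variance = trace(Sigma) = Σ λ_i = 57 + 56 + 26 = 139.

Step 2 — fraction explained by component i = λ_i / Σ λ:
  PC1: 57/139 = 0.4101
  PC2: 56/139 = 0.4029
  PC3: 26/139 = 0.1871

Step 3 — cumulative fraction after k components = (λ_1 + ... + λ_k) / Σ λ:
  k = 1: 57/139 = 0.4101
  k = 2: (57 + 56)/139 = 113/139 = 0.8129
  k = 3: (57 + 56 + 26)/139 = 139/139 = 1

Summary (fraction, with percent):

explained: PC1 0.4101 (41.01%), PC2 0.4029 (40.29%), PC3 0.1871 (18.71%);  cumulative: 0.4101, 0.8129, 1


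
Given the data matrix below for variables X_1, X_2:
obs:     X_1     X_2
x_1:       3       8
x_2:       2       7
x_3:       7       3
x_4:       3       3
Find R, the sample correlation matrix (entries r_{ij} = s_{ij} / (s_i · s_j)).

Step 1 — column means:
  mean(X_1) = (3 + 2 + 7 + 3) / 4 = 15/4 = 3.75
  mean(X_2) = (8 + 7 + 3 + 3) / 4 = 21/4 = 5.25

Step 2 — sample variances and covariances s[i,j] = (1/(n-1)) · Σ_k (x_{k,i} - mean_i) · (x_{k,j} - mean_j), with n-1 = 3:
  s[X_1,X_1] = ((-0.75)·(-0.75) + (-1.75)·(-1.75) + (3.25)·(3.25) + (-0.75)·(-0.75)) / 3 = 14.75/3 = 4.9167
  s[X_1,X_2] = ((-0.75)·(2.75) + (-1.75)·(1.75) + (3.25)·(-2.25) + (-0.75)·(-2.25)) / 3 = -10.75/3 = -3.5833
  s[X_2,X_2] = ((2.75)·(2.75) + (1.75)·(1.75) + (-2.25)·(-2.25) + (-2.25)·(-2.25)) / 3 = 20.75/3 = 6.9167
  Sample standard deviations s_i = √(s[i,i]):
  s(X_1) = √(4.9167) = 2.2174
  s(X_2) = √(6.9167) = 2.63

Step 3 — r_{ij} = s_{ij} / (s_i · s_j):
  r[X_1,X_1] = 1 (diagonal).
  r[X_1,X_2] = -3.5833 / (2.2174 · 2.63) = -3.5833 / 5.8315 = -0.6145
  r[X_2,X_2] = 1 (diagonal).

R is symmetric with unit diagonal. Assembling:

R = [[1, -0.6145],
 [-0.6145, 1]]


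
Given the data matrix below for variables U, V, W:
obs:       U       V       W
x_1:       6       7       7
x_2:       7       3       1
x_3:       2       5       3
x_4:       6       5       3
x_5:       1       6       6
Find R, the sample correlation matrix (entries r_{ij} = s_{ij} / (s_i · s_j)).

Step 1 — column means:
  mean(U) = (6 + 7 + 2 + 6 + 1) / 5 = 22/5 = 4.4
  mean(V) = (7 + 3 + 5 + 5 + 6) / 5 = 26/5 = 5.2
  mean(W) = (7 + 1 + 3 + 3 + 6) / 5 = 20/5 = 4

Step 2 — sample variances and covariances s[i,j] = (1/(n-1)) · Σ_k (x_{k,i} - mean_i) · (x_{k,j} - mean_j), with n-1 = 4:
  s[U,U] = ((1.6)·(1.6) + (2.6)·(2.6) + (-2.4)·(-2.4) + (1.6)·(1.6) + (-3.4)·(-3.4)) / 4 = 29.2/4 = 7.3
  s[U,V] = ((1.6)·(1.8) + (2.6)·(-2.2) + (-2.4)·(-0.2) + (1.6)·(-0.2) + (-3.4)·(0.8)) / 4 = -5.4/4 = -1.35
  s[U,W] = ((1.6)·(3) + (2.6)·(-3) + (-2.4)·(-1) + (1.6)·(-1) + (-3.4)·(2)) / 4 = -9/4 = -2.25
  s[V,V] = ((1.8)·(1.8) + (-2.2)·(-2.2) + (-0.2)·(-0.2) + (-0.2)·(-0.2) + (0.8)·(0.8)) / 4 = 8.8/4 = 2.2
  s[V,W] = ((1.8)·(3) + (-2.2)·(-3) + (-0.2)·(-1) + (-0.2)·(-1) + (0.8)·(2)) / 4 = 14/4 = 3.5
  s[W,W] = ((3)·(3) + (-3)·(-3) + (-1)·(-1) + (-1)·(-1) + (2)·(2)) / 4 = 24/4 = 6
  Sample standard deviations s_i = √(s[i,i]):
  s(U) = √(7.3) = 2.7019
  s(V) = √(2.2) = 1.4832
  s(W) = √(6) = 2.4495

Step 3 — r_{ij} = s_{ij} / (s_i · s_j):
  r[U,U] = 1 (diagonal).
  r[U,V] = -1.35 / (2.7019 · 1.4832) = -1.35 / 4.0075 = -0.3369
  r[U,W] = -2.25 / (2.7019 · 2.4495) = -2.25 / 6.6182 = -0.34
  r[V,V] = 1 (diagonal).
  r[V,W] = 3.5 / (1.4832 · 2.4495) = 3.5 / 3.6332 = 0.9633
  r[W,W] = 1 (diagonal).

R is symmetric with unit diagonal. Assembling:

R = [[1, -0.3369, -0.34],
 [-0.3369, 1, 0.9633],
 [-0.34, 0.9633, 1]]


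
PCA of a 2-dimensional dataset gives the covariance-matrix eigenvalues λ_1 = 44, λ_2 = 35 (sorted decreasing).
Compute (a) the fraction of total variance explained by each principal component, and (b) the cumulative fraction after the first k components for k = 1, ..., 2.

Step 1 — total variance = trace(Sigma) = Σ λ_i = 44 + 35 = 79.

Step 2 — fraction explained by component i = λ_i / Σ λ:
  PC1: 44/79 = 0.557
  PC2: 35/79 = 0.443

Step 3 — cumulative fraction after k components = (λ_1 + ... + λ_k) / Σ λ:
  k = 1: 44/79 = 0.557
  k = 2: (44 + 35)/79 = 79/79 = 1

Summary (fraction, with percent):

explained: PC1 0.557 (55.7%), PC2 0.443 (44.3%);  cumulative: 0.557, 1


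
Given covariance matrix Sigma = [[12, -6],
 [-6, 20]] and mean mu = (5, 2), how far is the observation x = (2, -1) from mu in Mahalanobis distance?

Step 1 — centre the observation: (x - mu) = (-3, -3).

Step 2 — invert Sigma. det(Sigma) = 12·20 - (-6)² = 204.
  Sigma^{-1} = (1/det) · [[d, -b], [-b, a]] = [[0.098, 0.0294],
 [0.0294, 0.0588]].

Step 3 — form the quadratic (x - mu)^T · Sigma^{-1} · (x - mu):
  Sigma^{-1} · (x - mu) = (-0.3824, -0.2647).
  (x - mu)^T · [Sigma^{-1} · (x - mu)] = (-3)·(-0.3824) + (-3)·(-0.2647) = 1.9412.

Step 4 — take square root: d = √(1.9412) ≈ 1.3933.

d(x, mu) = √(1.9412) ≈ 1.3933


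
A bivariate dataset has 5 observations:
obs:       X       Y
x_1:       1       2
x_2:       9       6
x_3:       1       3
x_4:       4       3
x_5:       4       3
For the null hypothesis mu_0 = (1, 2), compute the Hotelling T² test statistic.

Step 1 — sample mean vector:
  mean(X) = (1 + 9 + 1 + 4 + 4) / 5 = 19/5 = 3.8
  mean(Y) = (2 + 6 + 3 + 3 + 3) / 5 = 17/5 = 3.4
  x̄ = (3.8, 3.4),  deviation x̄ - mu_0 = (3.8, 3.4) - (1, 2) = (2.8, 1.4).

Step 2 — sample covariance matrix, S[i,j] = (1/(n-1)) · Σ_k (x_{k,i} - mean_i) · (x_{k,j} - mean_j), divisor n-1 = 4:
  S[X,X] = ((-2.8)·(-2.8) + (5.2)·(5.2) + (-2.8)·(-2.8) + (0.2)·(0.2) + (0.2)·(0.2)) / 4 = 42.8/4 = 10.7
  S[X,Y] = ((-2.8)·(-1.4) + (5.2)·(2.6) + (-2.8)·(-0.4) + (0.2)·(-0.4) + (0.2)·(-0.4)) / 4 = 18.4/4 = 4.6
  S[Y,Y] = ((-1.4)·(-1.4) + (2.6)·(2.6) + (-0.4)·(-0.4) + (-0.4)·(-0.4) + (-0.4)·(-0.4)) / 4 = 9.2/4 = 2.3
  S = [[10.7, 4.6],
 [4.6, 2.3]].

Step 3 — invert S. det(S) = 10.7·2.3 - (4.6)² = 3.45.
  S^{-1} = (1/det) · [[d, -b], [-b, a]] = [[0.6667, -1.3333],
 [-1.3333, 3.1014]].

Step 4 — quadratic form (x̄ - mu_0)^T · S^{-1} · (x̄ - mu_0):
  S^{-1} · (x̄ - mu_0) = (0, 0.6087),
  (x̄ - mu_0)^T · [...] = (2.8)·(0) + (1.4)·(0.6087) = 0.8522.

Step 5 — scale by n: T² = 5 · 0.8522 = 4.2609.

T² ≈ 4.2609


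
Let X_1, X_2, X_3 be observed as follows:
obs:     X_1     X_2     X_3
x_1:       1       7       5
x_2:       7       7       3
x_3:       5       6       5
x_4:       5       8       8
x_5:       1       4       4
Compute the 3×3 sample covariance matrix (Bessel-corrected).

Step 1 — column means:
  mean(X_1) = (1 + 7 + 5 + 5 + 1) / 5 = 19/5 = 3.8
  mean(X_2) = (7 + 7 + 6 + 8 + 4) / 5 = 32/5 = 6.4
  mean(X_3) = (5 + 3 + 5 + 8 + 4) / 5 = 25/5 = 5

Step 2 — sample covariance S[i,j] = (1/(n-1)) · Σ_k (x_{k,i} - mean_i) · (x_{k,j} - mean_j), with n-1 = 4.
  S[X_1,X_1] = ((-2.8)·(-2.8) + (3.2)·(3.2) + (1.2)·(1.2) + (1.2)·(1.2) + (-2.8)·(-2.8)) / 4 = 28.8/4 = 7.2
  S[X_1,X_2] = ((-2.8)·(0.6) + (3.2)·(0.6) + (1.2)·(-0.4) + (1.2)·(1.6) + (-2.8)·(-2.4)) / 4 = 8.4/4 = 2.1
  S[X_1,X_3] = ((-2.8)·(0) + (3.2)·(-2) + (1.2)·(0) + (1.2)·(3) + (-2.8)·(-1)) / 4 = 0/4 = 0
  S[X_2,X_2] = ((0.6)·(0.6) + (0.6)·(0.6) + (-0.4)·(-0.4) + (1.6)·(1.6) + (-2.4)·(-2.4)) / 4 = 9.2/4 = 2.3
  S[X_2,X_3] = ((0.6)·(0) + (0.6)·(-2) + (-0.4)·(0) + (1.6)·(3) + (-2.4)·(-1)) / 4 = 6/4 = 1.5
  S[X_3,X_3] = ((0)·(0) + (-2)·(-2) + (0)·(0) + (3)·(3) + (-1)·(-1)) / 4 = 14/4 = 3.5

S is symmetric (S[j,i] = S[i,j]). Assembling:

S = [[7.2, 2.1, 0],
 [2.1, 2.3, 1.5],
 [0, 1.5, 3.5]]


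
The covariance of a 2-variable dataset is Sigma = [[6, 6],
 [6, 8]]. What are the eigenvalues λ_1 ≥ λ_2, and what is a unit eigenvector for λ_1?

Step 1 — characteristic polynomial of 2×2 Sigma:
  det(Sigma - λI) = λ² - trace · λ + det = 0.
  trace = 6 + 8 = 14, det = 6·8 - (6)² = 12.
Step 2 — discriminant:
  Δ = trace² - 4·det = 196 - 48 = 148.
Step 3 — eigenvalues:
  λ = (trace ± √Δ)/2 = (14 ± 12.1655)/2,
  λ_1 = 13.0828,  λ_2 = 0.9172.

Step 4 — unit eigenvector for λ_1: solve (Sigma - λ_1 I)v = 0. First row:
  (6 - 13.0828)·v_x + (6)·v_y = 0, i.e. (-7.0828)·v_x + (6)·v_y = 0,
  so v ∝ (b, λ_1 - a) = (6, 7.0828) = u.
  ||u|| = √((6)² + (7.0828)²) = √(86.1655) ≈ 9.2825,
  v_1 = u/||u|| ≈ (0.6464, 0.763) (||v_1|| = 1).

λ_1 = 13.0828,  λ_2 = 0.9172;  v_1 ≈ (0.6464, 0.763)


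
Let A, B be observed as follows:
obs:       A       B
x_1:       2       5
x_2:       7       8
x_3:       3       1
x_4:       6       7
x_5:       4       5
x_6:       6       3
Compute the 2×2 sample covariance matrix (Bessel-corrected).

Step 1 — column means:
  mean(A) = (2 + 7 + 3 + 6 + 4 + 6) / 6 = 28/6 = 4.6667
  mean(B) = (5 + 8 + 1 + 7 + 5 + 3) / 6 = 29/6 = 4.8333

Step 2 — sample covariance S[i,j] = (1/(n-1)) · Σ_k (x_{k,i} - mean_i) · (x_{k,j} - mean_j), with n-1 = 5.
  S[A,A] = ((-2.6667)·(-2.6667) + (2.3333)·(2.3333) + (-1.6667)·(-1.6667) + (1.3333)·(1.3333) + (-0.6667)·(-0.6667) + (1.3333)·(1.3333)) / 5 = 19.3333/5 = 3.8667
  S[A,B] = ((-2.6667)·(0.1667) + (2.3333)·(3.1667) + (-1.6667)·(-3.8333) + (1.3333)·(2.1667) + (-0.6667)·(0.1667) + (1.3333)·(-1.8333)) / 5 = 13.6667/5 = 2.7333
  S[B,B] = ((0.1667)·(0.1667) + (3.1667)·(3.1667) + (-3.8333)·(-3.8333) + (2.1667)·(2.1667) + (0.1667)·(0.1667) + (-1.8333)·(-1.8333)) / 5 = 32.8333/5 = 6.5667

S is symmetric (S[j,i] = S[i,j]). Assembling:

S = [[3.8667, 2.7333],
 [2.7333, 6.5667]]


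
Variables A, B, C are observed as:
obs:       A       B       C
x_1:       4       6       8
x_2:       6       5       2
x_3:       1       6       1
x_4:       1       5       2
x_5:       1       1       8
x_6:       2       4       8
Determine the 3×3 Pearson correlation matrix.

Step 1 — column means:
  mean(A) = (4 + 6 + 1 + 1 + 1 + 2) / 6 = 15/6 = 2.5
  mean(B) = (6 + 5 + 6 + 5 + 1 + 4) / 6 = 27/6 = 4.5
  mean(C) = (8 + 2 + 1 + 2 + 8 + 8) / 6 = 29/6 = 4.8333

Step 2 — sample variances and covariances s[i,j] = (1/(n-1)) · Σ_k (x_{k,i} - mean_i) · (x_{k,j} - mean_j), with n-1 = 5:
  s[A,A] = ((1.5)·(1.5) + (3.5)·(3.5) + (-1.5)·(-1.5) + (-1.5)·(-1.5) + (-1.5)·(-1.5) + (-0.5)·(-0.5)) / 5 = 21.5/5 = 4.3
  s[A,B] = ((1.5)·(1.5) + (3.5)·(0.5) + (-1.5)·(1.5) + (-1.5)·(0.5) + (-1.5)·(-3.5) + (-0.5)·(-0.5)) / 5 = 6.5/5 = 1.3
  s[A,C] = ((1.5)·(3.1667) + (3.5)·(-2.8333) + (-1.5)·(-3.8333) + (-1.5)·(-2.8333) + (-1.5)·(3.1667) + (-0.5)·(3.1667)) / 5 = -1.5/5 = -0.3
  s[B,B] = ((1.5)·(1.5) + (0.5)·(0.5) + (1.5)·(1.5) + (0.5)·(0.5) + (-3.5)·(-3.5) + (-0.5)·(-0.5)) / 5 = 17.5/5 = 3.5
  s[B,C] = ((1.5)·(3.1667) + (0.5)·(-2.8333) + (1.5)·(-3.8333) + (0.5)·(-2.8333) + (-3.5)·(3.1667) + (-0.5)·(3.1667)) / 5 = -16.5/5 = -3.3
  s[C,C] = ((3.1667)·(3.1667) + (-2.8333)·(-2.8333) + (-3.8333)·(-3.8333) + (-2.8333)·(-2.8333) + (3.1667)·(3.1667) + (3.1667)·(3.1667)) / 5 = 60.8333/5 = 12.1667
  Sample standard deviations s_i = √(s[i,i]):
  s(A) = √(4.3) = 2.0736
  s(B) = √(3.5) = 1.8708
  s(C) = √(12.1667) = 3.4881

Step 3 — r_{ij} = s_{ij} / (s_i · s_j):
  r[A,A] = 1 (diagonal).
  r[A,B] = 1.3 / (2.0736 · 1.8708) = 1.3 / 3.8794 = 0.3351
  r[A,C] = -0.3 / (2.0736 · 3.4881) = -0.3 / 7.233 = -0.0415
  r[B,B] = 1 (diagonal).
  r[B,C] = -3.3 / (1.8708 · 3.4881) = -3.3 / 6.5256 = -0.5057
  r[C,C] = 1 (diagonal).

R is symmetric with unit diagonal. Assembling:

R = [[1, 0.3351, -0.0415],
 [0.3351, 1, -0.5057],
 [-0.0415, -0.5057, 1]]


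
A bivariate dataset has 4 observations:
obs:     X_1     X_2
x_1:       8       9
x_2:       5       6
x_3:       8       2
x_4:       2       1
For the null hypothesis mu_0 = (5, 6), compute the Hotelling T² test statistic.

Step 1 — sample mean vector:
  mean(X_1) = (8 + 5 + 8 + 2) / 4 = 23/4 = 5.75
  mean(X_2) = (9 + 6 + 2 + 1) / 4 = 18/4 = 4.5
  x̄ = (5.75, 4.5),  deviation x̄ - mu_0 = (5.75, 4.5) - (5, 6) = (0.75, -1.5).

Step 2 — sample covariance matrix, S[i,j] = (1/(n-1)) · Σ_k (x_{k,i} - mean_i) · (x_{k,j} - mean_j), divisor n-1 = 3:
  S[X_1,X_1] = ((2.25)·(2.25) + (-0.75)·(-0.75) + (2.25)·(2.25) + (-3.75)·(-3.75)) / 3 = 24.75/3 = 8.25
  S[X_1,X_2] = ((2.25)·(4.5) + (-0.75)·(1.5) + (2.25)·(-2.5) + (-3.75)·(-3.5)) / 3 = 16.5/3 = 5.5
  S[X_2,X_2] = ((4.5)·(4.5) + (1.5)·(1.5) + (-2.5)·(-2.5) + (-3.5)·(-3.5)) / 3 = 41/3 = 13.6667
  S = [[8.25, 5.5],
 [5.5, 13.6667]].

Step 3 — invert S. det(S) = 8.25·13.6667 - (5.5)² = 82.5.
  S^{-1} = (1/det) · [[d, -b], [-b, a]] = [[0.1657, -0.0667],
 [-0.0667, 0.1]].

Step 4 — quadratic form (x̄ - mu_0)^T · S^{-1} · (x̄ - mu_0):
  S^{-1} · (x̄ - mu_0) = (0.2242, -0.2),
  (x̄ - mu_0)^T · [...] = (0.75)·(0.2242) + (-1.5)·(-0.2) = 0.4682.

Step 5 — scale by n: T² = 4 · 0.4682 = 1.8727.

T² ≈ 1.8727


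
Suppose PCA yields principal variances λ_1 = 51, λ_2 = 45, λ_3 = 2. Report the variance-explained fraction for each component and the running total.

Step 1 — total variance = trace(Sigma) = Σ λ_i = 51 + 45 + 2 = 98.

Step 2 — fraction explained by component i = λ_i / Σ λ:
  PC1: 51/98 = 0.5204
  PC2: 45/98 = 0.4592
  PC3: 2/98 = 0.0204

Step 3 — cumulative fraction after k components = (λ_1 + ... + λ_k) / Σ λ:
  k = 1: 51/98 = 0.5204
  k = 2: (51 + 45)/98 = 96/98 = 0.9796
  k = 3: (51 + 45 + 2)/98 = 98/98 = 1

Summary (fraction, with percent):

explained: PC1 0.5204 (52.04%), PC2 0.4592 (45.92%), PC3 0.0204 (2.04%);  cumulative: 0.5204, 0.9796, 1


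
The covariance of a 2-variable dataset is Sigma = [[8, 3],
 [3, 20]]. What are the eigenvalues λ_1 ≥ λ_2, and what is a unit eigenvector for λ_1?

Step 1 — characteristic polynomial of 2×2 Sigma:
  det(Sigma - λI) = λ² - trace · λ + det = 0.
  trace = 8 + 20 = 28, det = 8·20 - (3)² = 151.
Step 2 — discriminant:
  Δ = trace² - 4·det = 784 - 604 = 180.
Step 3 — eigenvalues:
  λ = (trace ± √Δ)/2 = (28 ± 13.4164)/2,
  λ_1 = 20.7082,  λ_2 = 7.2918.

Step 4 — unit eigenvector for λ_1: solve (Sigma - λ_1 I)v = 0. First row:
  (8 - 20.7082)·v_x + (3)·v_y = 0, i.e. (-12.7082)·v_x + (3)·v_y = 0,
  so v ∝ (b, λ_1 - a) = (3, 12.7082) = u.
  ||u|| = √((3)² + (12.7082)²) = √(170.4984) ≈ 13.0575,
  v_1 = u/||u|| ≈ (0.2298, 0.9732) (||v_1|| = 1).

λ_1 = 20.7082,  λ_2 = 7.2918;  v_1 ≈ (0.2298, 0.9732)


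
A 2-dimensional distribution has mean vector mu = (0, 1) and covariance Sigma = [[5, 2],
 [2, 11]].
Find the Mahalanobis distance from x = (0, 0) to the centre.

Step 1 — centre the observation: (x - mu) = (0, -1).

Step 2 — invert Sigma. det(Sigma) = 5·11 - (2)² = 51.
  Sigma^{-1} = (1/det) · [[d, -b], [-b, a]] = [[0.2157, -0.0392],
 [-0.0392, 0.098]].

Step 3 — form the quadratic (x - mu)^T · Sigma^{-1} · (x - mu):
  Sigma^{-1} · (x - mu) = (0.0392, -0.098).
  (x - mu)^T · [Sigma^{-1} · (x - mu)] = (0)·(0.0392) + (-1)·(-0.098) = 0.098.

Step 4 — take square root: d = √(0.098) ≈ 0.3131.

d(x, mu) = √(0.098) ≈ 0.3131


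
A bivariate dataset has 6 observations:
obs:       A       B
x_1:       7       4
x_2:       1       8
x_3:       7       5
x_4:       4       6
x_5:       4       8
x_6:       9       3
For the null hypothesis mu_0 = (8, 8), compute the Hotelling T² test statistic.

Step 1 — sample mean vector:
  mean(A) = (7 + 1 + 7 + 4 + 4 + 9) / 6 = 32/6 = 5.3333
  mean(B) = (4 + 8 + 5 + 6 + 8 + 3) / 6 = 34/6 = 5.6667
  x̄ = (5.3333, 5.6667),  deviation x̄ - mu_0 = (5.3333, 5.6667) - (8, 8) = (-2.6667, -2.3333).

Step 2 — sample covariance matrix, S[i,j] = (1/(n-1)) · Σ_k (x_{k,i} - mean_i) · (x_{k,j} - mean_j), divisor n-1 = 5:
  S[A,A] = ((1.6667)·(1.6667) + (-4.3333)·(-4.3333) + (1.6667)·(1.6667) + (-1.3333)·(-1.3333) + (-1.3333)·(-1.3333) + (3.6667)·(3.6667)) / 5 = 41.3333/5 = 8.2667
  S[A,B] = ((1.6667)·(-1.6667) + (-4.3333)·(2.3333) + (1.6667)·(-0.6667) + (-1.3333)·(0.3333) + (-1.3333)·(2.3333) + (3.6667)·(-2.6667)) / 5 = -27.3333/5 = -5.4667
  S[B,B] = ((-1.6667)·(-1.6667) + (2.3333)·(2.3333) + (-0.6667)·(-0.6667) + (0.3333)·(0.3333) + (2.3333)·(2.3333) + (-2.6667)·(-2.6667)) / 5 = 21.3333/5 = 4.2667
  S = [[8.2667, -5.4667],
 [-5.4667, 4.2667]].

Step 3 — invert S. det(S) = 8.2667·4.2667 - (-5.4667)² = 5.3867.
  S^{-1} = (1/det) · [[d, -b], [-b, a]] = [[0.7921, 1.0149],
 [1.0149, 1.5347]].

Step 4 — quadratic form (x̄ - mu_0)^T · S^{-1} · (x̄ - mu_0):
  S^{-1} · (x̄ - mu_0) = (-4.4802, -6.2871),
  (x̄ - mu_0)^T · [...] = (-2.6667)·(-4.4802) + (-2.3333)·(-6.2871) = 26.6172.

Step 5 — scale by n: T² = 6 · 26.6172 = 159.703.

T² ≈ 159.703


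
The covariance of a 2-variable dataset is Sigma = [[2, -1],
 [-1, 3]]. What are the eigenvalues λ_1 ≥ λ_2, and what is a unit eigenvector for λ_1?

Step 1 — characteristic polynomial of 2×2 Sigma:
  det(Sigma - λI) = λ² - trace · λ + det = 0.
  trace = 2 + 3 = 5, det = 2·3 - (-1)² = 5.
Step 2 — discriminant:
  Δ = trace² - 4·det = 25 - 20 = 5.
Step 3 — eigenvalues:
  λ = (trace ± √Δ)/2 = (5 ± 2.2361)/2,
  λ_1 = 3.618,  λ_2 = 1.382.

Step 4 — unit eigenvector for λ_1: solve (Sigma - λ_1 I)v = 0. First row:
  (2 - 3.618)·v_x + (-1)·v_y = 0, i.e. (-1.618)·v_x + (-1)·v_y = 0,
  so v ∝ (b, λ_1 - a) = (-1, 1.618); multiply by -1 so the first entry is positive: u = (1, -1.618).
  ||u|| = √((1)² + (-1.618)²) = √(3.618) ≈ 1.9021,
  v_1 = u/||u|| ≈ (0.5257, -0.8507) (||v_1|| = 1).

λ_1 = 3.618,  λ_2 = 1.382;  v_1 ≈ (0.5257, -0.8507)


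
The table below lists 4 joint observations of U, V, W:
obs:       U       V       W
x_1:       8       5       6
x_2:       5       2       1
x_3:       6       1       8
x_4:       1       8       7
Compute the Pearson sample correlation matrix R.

Step 1 — column means:
  mean(U) = (8 + 5 + 6 + 1) / 4 = 20/4 = 5
  mean(V) = (5 + 2 + 1 + 8) / 4 = 16/4 = 4
  mean(W) = (6 + 1 + 8 + 7) / 4 = 22/4 = 5.5

Step 2 — sample variances and covariances s[i,j] = (1/(n-1)) · Σ_k (x_{k,i} - mean_i) · (x_{k,j} - mean_j), with n-1 = 3:
  s[U,U] = ((3)·(3) + (0)·(0) + (1)·(1) + (-4)·(-4)) / 3 = 26/3 = 8.6667
  s[U,V] = ((3)·(1) + (0)·(-2) + (1)·(-3) + (-4)·(4)) / 3 = -16/3 = -5.3333
  s[U,W] = ((3)·(0.5) + (0)·(-4.5) + (1)·(2.5) + (-4)·(1.5)) / 3 = -2/3 = -0.6667
  s[V,V] = ((1)·(1) + (-2)·(-2) + (-3)·(-3) + (4)·(4)) / 3 = 30/3 = 10
  s[V,W] = ((1)·(0.5) + (-2)·(-4.5) + (-3)·(2.5) + (4)·(1.5)) / 3 = 8/3 = 2.6667
  s[W,W] = ((0.5)·(0.5) + (-4.5)·(-4.5) + (2.5)·(2.5) + (1.5)·(1.5)) / 3 = 29/3 = 9.6667
  Sample standard deviations s_i = √(s[i,i]):
  s(U) = √(8.6667) = 2.9439
  s(V) = √(10) = 3.1623
  s(W) = √(9.6667) = 3.1091

Step 3 — r_{ij} = s_{ij} / (s_i · s_j):
  r[U,U] = 1 (diagonal).
  r[U,V] = -5.3333 / (2.9439 · 3.1623) = -5.3333 / 9.3095 = -0.5729
  r[U,W] = -0.6667 / (2.9439 · 3.1091) = -0.6667 / 9.153 = -0.0728
  r[V,V] = 1 (diagonal).
  r[V,W] = 2.6667 / (3.1623 · 3.1091) = 2.6667 / 9.8319 = 0.2712
  r[W,W] = 1 (diagonal).

R is symmetric with unit diagonal. Assembling:

R = [[1, -0.5729, -0.0728],
 [-0.5729, 1, 0.2712],
 [-0.0728, 0.2712, 1]]


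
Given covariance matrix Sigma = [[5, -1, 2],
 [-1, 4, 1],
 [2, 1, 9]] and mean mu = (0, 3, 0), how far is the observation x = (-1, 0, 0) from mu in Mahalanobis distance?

Step 1 — centre the observation: (x - mu) = (-1, -3, 0).

Step 2 — invert Sigma (cofactor / det for 3×3, or solve directly):
  Sigma^{-1} = [[0.2397, 0.0753, -0.0616],
 [0.0753, 0.2808, -0.0479],
 [-0.0616, -0.0479, 0.1301]].

Step 3 — form the quadratic (x - mu)^T · Sigma^{-1} · (x - mu):
  Sigma^{-1} · (x - mu) = (-0.4658, -0.9178, 0.2055).
  (x - mu)^T · [Sigma^{-1} · (x - mu)] = (-1)·(-0.4658) + (-3)·(-0.9178) + (0)·(0.2055) = 3.2192.

Step 4 — take square root: d = √(3.2192) ≈ 1.7942.

d(x, mu) = √(3.2192) ≈ 1.7942


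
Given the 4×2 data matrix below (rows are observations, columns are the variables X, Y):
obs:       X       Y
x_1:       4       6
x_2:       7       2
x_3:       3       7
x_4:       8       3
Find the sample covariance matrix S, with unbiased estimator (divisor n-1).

Step 1 — column means:
  mean(X) = (4 + 7 + 3 + 8) / 4 = 22/4 = 5.5
  mean(Y) = (6 + 2 + 7 + 3) / 4 = 18/4 = 4.5

Step 2 — sample covariance S[i,j] = (1/(n-1)) · Σ_k (x_{k,i} - mean_i) · (x_{k,j} - mean_j), with n-1 = 3.
  S[X,X] = ((-1.5)·(-1.5) + (1.5)·(1.5) + (-2.5)·(-2.5) + (2.5)·(2.5)) / 3 = 17/3 = 5.6667
  S[X,Y] = ((-1.5)·(1.5) + (1.5)·(-2.5) + (-2.5)·(2.5) + (2.5)·(-1.5)) / 3 = -16/3 = -5.3333
  S[Y,Y] = ((1.5)·(1.5) + (-2.5)·(-2.5) + (2.5)·(2.5) + (-1.5)·(-1.5)) / 3 = 17/3 = 5.6667

S is symmetric (S[j,i] = S[i,j]). Assembling:

S = [[5.6667, -5.3333],
 [-5.3333, 5.6667]]


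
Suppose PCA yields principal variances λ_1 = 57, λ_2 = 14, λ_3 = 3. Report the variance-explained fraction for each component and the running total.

Step 1 — total variance = trace(Sigma) = Σ λ_i = 57 + 14 + 3 = 74.

Step 2 — fraction explained by component i = λ_i / Σ λ:
  PC1: 57/74 = 0.7703
  PC2: 14/74 = 0.1892
  PC3: 3/74 = 0.0405

Step 3 — cumulative fraction after k components = (λ_1 + ... + λ_k) / Σ λ:
  k = 1: 57/74 = 0.7703
  k = 2: (57 + 14)/74 = 71/74 = 0.9595
  k = 3: (57 + 14 + 3)/74 = 74/74 = 1

Summary (fraction, with percent):

explained: PC1 0.7703 (77.03%), PC2 0.1892 (18.92%), PC3 0.0405 (4.05%);  cumulative: 0.7703, 0.9595, 1


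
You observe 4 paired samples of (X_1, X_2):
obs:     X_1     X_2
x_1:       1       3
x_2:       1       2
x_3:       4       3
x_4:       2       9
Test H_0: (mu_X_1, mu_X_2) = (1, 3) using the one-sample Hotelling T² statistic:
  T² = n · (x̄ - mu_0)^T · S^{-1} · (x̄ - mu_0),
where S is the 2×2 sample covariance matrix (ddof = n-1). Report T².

Step 1 — sample mean vector:
  mean(X_1) = (1 + 1 + 4 + 2) / 4 = 8/4 = 2
  mean(X_2) = (3 + 2 + 3 + 9) / 4 = 17/4 = 4.25
  x̄ = (2, 4.25),  deviation x̄ - mu_0 = (2, 4.25) - (1, 3) = (1, 1.25).

Step 2 — sample covariance matrix, S[i,j] = (1/(n-1)) · Σ_k (x_{k,i} - mean_i) · (x_{k,j} - mean_j), divisor n-1 = 3:
  S[X_1,X_1] = ((-1)·(-1) + (-1)·(-1) + (2)·(2) + (0)·(0)) / 3 = 6/3 = 2
  S[X_1,X_2] = ((-1)·(-1.25) + (-1)·(-2.25) + (2)·(-1.25) + (0)·(4.75)) / 3 = 1/3 = 0.3333
  S[X_2,X_2] = ((-1.25)·(-1.25) + (-2.25)·(-2.25) + (-1.25)·(-1.25) + (4.75)·(4.75)) / 3 = 30.75/3 = 10.25
  S = [[2, 0.3333],
 [0.3333, 10.25]].

Step 3 — invert S. det(S) = 2·10.25 - (0.3333)² = 20.3889.
  S^{-1} = (1/det) · [[d, -b], [-b, a]] = [[0.5027, -0.0163],
 [-0.0163, 0.0981]].

Step 4 — quadratic form (x̄ - mu_0)^T · S^{-1} · (x̄ - mu_0):
  S^{-1} · (x̄ - mu_0) = (0.4823, 0.1063),
  (x̄ - mu_0)^T · [...] = (1)·(0.4823) + (1.25)·(0.1063) = 0.6151.

Step 5 — scale by n: T² = 4 · 0.6151 = 2.4605.

T² ≈ 2.4605


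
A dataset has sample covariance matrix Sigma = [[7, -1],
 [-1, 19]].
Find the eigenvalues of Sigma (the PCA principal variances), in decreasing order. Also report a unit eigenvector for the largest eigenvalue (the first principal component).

Step 1 — characteristic polynomial of 2×2 Sigma:
  det(Sigma - λI) = λ² - trace · λ + det = 0.
  trace = 7 + 19 = 26, det = 7·19 - (-1)² = 132.
Step 2 — discriminant:
  Δ = trace² - 4·det = 676 - 528 = 148.
Step 3 — eigenvalues:
  λ = (trace ± √Δ)/2 = (26 ± 12.1655)/2,
  λ_1 = 19.0828,  λ_2 = 6.9172.

Step 4 — unit eigenvector for λ_1: solve (Sigma - λ_1 I)v = 0. First row:
  (7 - 19.0828)·v_x + (-1)·v_y = 0, i.e. (-12.0828)·v_x + (-1)·v_y = 0,
  so v ∝ (b, λ_1 - a) = (-1, 12.0828); multiply by -1 so the first entry is positive: u = (1, -12.0828).
  ||u|| = √((1)² + (-12.0828)²) = √(146.9932) ≈ 12.1241,
  v_1 = u/||u|| ≈ (0.0825, -0.9966) (||v_1|| = 1).

λ_1 = 19.0828,  λ_2 = 6.9172;  v_1 ≈ (0.0825, -0.9966)


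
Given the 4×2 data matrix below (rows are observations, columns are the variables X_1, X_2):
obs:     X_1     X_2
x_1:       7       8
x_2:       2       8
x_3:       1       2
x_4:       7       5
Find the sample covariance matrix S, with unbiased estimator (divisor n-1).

Step 1 — column means:
  mean(X_1) = (7 + 2 + 1 + 7) / 4 = 17/4 = 4.25
  mean(X_2) = (8 + 8 + 2 + 5) / 4 = 23/4 = 5.75

Step 2 — sample covariance S[i,j] = (1/(n-1)) · Σ_k (x_{k,i} - mean_i) · (x_{k,j} - mean_j), with n-1 = 3.
  S[X_1,X_1] = ((2.75)·(2.75) + (-2.25)·(-2.25) + (-3.25)·(-3.25) + (2.75)·(2.75)) / 3 = 30.75/3 = 10.25
  S[X_1,X_2] = ((2.75)·(2.25) + (-2.25)·(2.25) + (-3.25)·(-3.75) + (2.75)·(-0.75)) / 3 = 11.25/3 = 3.75
  S[X_2,X_2] = ((2.25)·(2.25) + (2.25)·(2.25) + (-3.75)·(-3.75) + (-0.75)·(-0.75)) / 3 = 24.75/3 = 8.25

S is symmetric (S[j,i] = S[i,j]). Assembling:

S = [[10.25, 3.75],
 [3.75, 8.25]]


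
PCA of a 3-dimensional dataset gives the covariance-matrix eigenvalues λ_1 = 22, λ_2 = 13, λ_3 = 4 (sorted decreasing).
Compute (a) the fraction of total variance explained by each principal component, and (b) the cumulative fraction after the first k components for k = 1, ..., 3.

Step 1 — total variance = trace(Sigma) = Σ λ_i = 22 + 13 + 4 = 39.

Step 2 — fraction explained by component i = λ_i / Σ λ:
  PC1: 22/39 = 0.5641
  PC2: 13/39 = 0.3333
  PC3: 4/39 = 0.1026

Step 3 — cumulative fraction after k components = (λ_1 + ... + λ_k) / Σ λ:
  k = 1: 22/39 = 0.5641
  k = 2: (22 + 13)/39 = 35/39 = 0.8974
  k = 3: (22 + 13 + 4)/39 = 39/39 = 1

Summary (fraction, with percent):

explained: PC1 0.5641 (56.41%), PC2 0.3333 (33.33%), PC3 0.1026 (10.26%);  cumulative: 0.5641, 0.8974, 1


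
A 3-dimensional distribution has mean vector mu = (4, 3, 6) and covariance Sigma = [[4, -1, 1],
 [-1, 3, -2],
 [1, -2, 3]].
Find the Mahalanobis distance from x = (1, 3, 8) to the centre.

Step 1 — centre the observation: (x - mu) = (-3, 0, 2).

Step 2 — invert Sigma (cofactor / det for 3×3, or solve directly):
  Sigma^{-1} = [[0.2778, 0.0556, -0.0556],
 [0.0556, 0.6111, 0.3889],
 [-0.0556, 0.3889, 0.6111]].

Step 3 — form the quadratic (x - mu)^T · Sigma^{-1} · (x - mu):
  Sigma^{-1} · (x - mu) = (-0.9444, 0.6111, 1.3889).
  (x - mu)^T · [Sigma^{-1} · (x - mu)] = (-3)·(-0.9444) + (0)·(0.6111) + (2)·(1.3889) = 5.6111.

Step 4 — take square root: d = √(5.6111) ≈ 2.3688.

d(x, mu) = √(5.6111) ≈ 2.3688


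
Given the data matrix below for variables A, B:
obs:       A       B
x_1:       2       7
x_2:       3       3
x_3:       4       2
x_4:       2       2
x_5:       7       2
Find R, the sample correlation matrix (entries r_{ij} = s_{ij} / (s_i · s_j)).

Step 1 — column means:
  mean(A) = (2 + 3 + 4 + 2 + 7) / 5 = 18/5 = 3.6
  mean(B) = (7 + 3 + 2 + 2 + 2) / 5 = 16/5 = 3.2

Step 2 — sample variances and covariances s[i,j] = (1/(n-1)) · Σ_k (x_{k,i} - mean_i) · (x_{k,j} - mean_j), with n-1 = 4:
  s[A,A] = ((-1.6)·(-1.6) + (-0.6)·(-0.6) + (0.4)·(0.4) + (-1.6)·(-1.6) + (3.4)·(3.4)) / 4 = 17.2/4 = 4.3
  s[A,B] = ((-1.6)·(3.8) + (-0.6)·(-0.2) + (0.4)·(-1.2) + (-1.6)·(-1.2) + (3.4)·(-1.2)) / 4 = -8.6/4 = -2.15
  s[B,B] = ((3.8)·(3.8) + (-0.2)·(-0.2) + (-1.2)·(-1.2) + (-1.2)·(-1.2) + (-1.2)·(-1.2)) / 4 = 18.8/4 = 4.7
  Sample standard deviations s_i = √(s[i,i]):
  s(A) = √(4.3) = 2.0736
  s(B) = √(4.7) = 2.1679

Step 3 — r_{ij} = s_{ij} / (s_i · s_j):
  r[A,A] = 1 (diagonal).
  r[A,B] = -2.15 / (2.0736 · 2.1679) = -2.15 / 4.4956 = -0.4783
  r[B,B] = 1 (diagonal).

R is symmetric with unit diagonal. Assembling:

R = [[1, -0.4783],
 [-0.4783, 1]]
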